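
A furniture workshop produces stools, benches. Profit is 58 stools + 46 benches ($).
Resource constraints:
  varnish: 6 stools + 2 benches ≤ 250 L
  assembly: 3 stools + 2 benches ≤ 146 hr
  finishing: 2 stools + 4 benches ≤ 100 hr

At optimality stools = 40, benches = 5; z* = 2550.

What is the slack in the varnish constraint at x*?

0

varnish used = 6·40 + 2·5 = 250; slack = 250 − 250 = 0.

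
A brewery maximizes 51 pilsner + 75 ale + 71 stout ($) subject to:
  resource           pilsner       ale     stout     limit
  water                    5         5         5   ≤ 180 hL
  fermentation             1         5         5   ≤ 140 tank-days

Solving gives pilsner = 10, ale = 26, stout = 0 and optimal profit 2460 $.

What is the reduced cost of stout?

At the optimum: water uses 180 of 180 (binding); fermentation uses 140 of 140 (binding).
Dual feasibility on the basic columns requires 5·y_water + 1·y_fermentation = 51, 5·y_water + 5·y_fermentation = 75.
Solving: y_water = 9, y_fermentation = 6.
Reduced cost of stout: c₃ − yᵀa₃ = 71 − (9·5 + 6·5) = 71 − 75 = -4.

-4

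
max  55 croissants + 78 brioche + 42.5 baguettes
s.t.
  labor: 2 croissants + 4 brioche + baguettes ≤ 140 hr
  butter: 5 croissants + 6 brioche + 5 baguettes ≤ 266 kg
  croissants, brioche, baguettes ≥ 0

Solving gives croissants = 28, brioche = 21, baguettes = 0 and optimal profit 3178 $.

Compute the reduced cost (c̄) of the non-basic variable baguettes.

Both labor and butter are binding at x*.
The binding rows give the dual system: 2·y_labor + 5·y_butter = 55 and 4·y_labor + 6·y_butter = 78.
→ y_labor = 7.5 and y_butter = 8.
Reduced cost of baguettes: c₃ − yᵀa₃ = 42.5 − (7.5·1 + 8·5) = 42.5 − 47.5 = -5.

-5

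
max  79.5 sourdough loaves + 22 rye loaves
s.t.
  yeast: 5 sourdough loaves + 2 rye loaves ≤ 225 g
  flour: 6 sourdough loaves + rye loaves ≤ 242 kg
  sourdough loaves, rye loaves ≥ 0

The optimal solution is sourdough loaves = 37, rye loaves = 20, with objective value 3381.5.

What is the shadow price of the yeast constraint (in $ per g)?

Both yeast and flour are binding at x*.
The binding rows give the dual system: 5·y_yeast + 6·y_flour = 79.5 and 2·y_yeast + 1·y_flour = 22.
This yields shadow prices y_yeast = 7.5, y_flour = 7.
Shadow price of yeast = 7.5.

7.5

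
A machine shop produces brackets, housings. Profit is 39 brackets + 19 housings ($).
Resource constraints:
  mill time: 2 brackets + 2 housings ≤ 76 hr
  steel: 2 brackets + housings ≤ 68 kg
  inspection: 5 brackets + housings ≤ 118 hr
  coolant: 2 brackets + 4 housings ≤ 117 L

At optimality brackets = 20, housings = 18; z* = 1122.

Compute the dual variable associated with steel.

At the optimum: mill time uses 76 of 76 (binding); steel uses 58 of 68 (slack = 10); inspection uses 118 of 118 (binding); coolant uses 112 of 117 (slack = 5).
Slack constraints have shadow price 0 (complementary slackness).
From A_Bᵀ y = c: 2·y_mill time + 5·y_inspection = 39; 2·y_mill time + 1·y_inspection = 19.
→ y_mill time = 7 and y_inspection = 5.
Shadow price of steel = 0.

0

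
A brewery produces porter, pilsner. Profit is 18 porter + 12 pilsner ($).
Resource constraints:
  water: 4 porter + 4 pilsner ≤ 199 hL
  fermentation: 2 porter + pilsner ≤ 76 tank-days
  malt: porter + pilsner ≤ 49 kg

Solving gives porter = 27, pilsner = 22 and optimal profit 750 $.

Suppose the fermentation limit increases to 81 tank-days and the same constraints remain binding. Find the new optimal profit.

780

Check each constraint at x*: water 196/199 (slack 3); fermentation 76/76 (tight); malt 49/49 (tight).
Since water is not tight, its dual is 0.
Dual feasibility on the basic columns requires 2·y_fermentation + 1·y_malt = 18, 1·y_fermentation + 1·y_malt = 12.
This yields shadow prices y_fermentation = 6, y_malt = 6.
Δz = y_fermentation·Δb = 6 × (5) = 30, so new z* = 750 + 30 = 780.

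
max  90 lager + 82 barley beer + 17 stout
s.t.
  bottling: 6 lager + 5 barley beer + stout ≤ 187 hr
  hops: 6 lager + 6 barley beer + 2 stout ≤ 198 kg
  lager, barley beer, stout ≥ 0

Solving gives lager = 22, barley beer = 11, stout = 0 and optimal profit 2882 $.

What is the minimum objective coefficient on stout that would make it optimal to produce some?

At the optimum: bottling uses 187 of 187 (binding); hops uses 198 of 198 (binding).
Dual feasibility on the basic columns requires 6·y_bottling + 6·y_hops = 90, 5·y_bottling + 6·y_hops = 82.
This yields shadow prices y_bottling = 8, y_hops = 7.
stout enters the basis when its profit ≥ yᵀa₃ = 8·1 + 7·2 = 22.

22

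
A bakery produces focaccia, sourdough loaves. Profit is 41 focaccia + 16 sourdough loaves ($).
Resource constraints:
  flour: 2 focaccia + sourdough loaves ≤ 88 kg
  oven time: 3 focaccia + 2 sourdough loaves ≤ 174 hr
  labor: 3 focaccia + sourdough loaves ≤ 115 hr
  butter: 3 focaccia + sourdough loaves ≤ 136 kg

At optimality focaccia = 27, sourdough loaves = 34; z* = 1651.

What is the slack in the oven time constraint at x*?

25

oven time used = 3·27 + 2·34 = 149; slack = 174 − 149 = 25.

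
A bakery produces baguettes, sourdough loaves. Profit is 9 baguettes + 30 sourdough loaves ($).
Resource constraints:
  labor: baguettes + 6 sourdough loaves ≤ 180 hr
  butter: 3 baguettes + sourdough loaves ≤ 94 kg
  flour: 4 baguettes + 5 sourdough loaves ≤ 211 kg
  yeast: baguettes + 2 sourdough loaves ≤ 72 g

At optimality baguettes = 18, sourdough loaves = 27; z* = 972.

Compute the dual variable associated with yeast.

Check each constraint at x*: labor 180/180 (tight); butter 81/94 (slack 13); flour 207/211 (slack 4); yeast 72/72 (tight).
Slack constraints have shadow price 0 (complementary slackness).
The binding rows give the dual system: 1·y_labor + 1·y_yeast = 9 and 6·y_labor + 2·y_yeast = 30.
Solving: y_labor = 3, y_yeast = 6.
Shadow price of yeast = 6.

6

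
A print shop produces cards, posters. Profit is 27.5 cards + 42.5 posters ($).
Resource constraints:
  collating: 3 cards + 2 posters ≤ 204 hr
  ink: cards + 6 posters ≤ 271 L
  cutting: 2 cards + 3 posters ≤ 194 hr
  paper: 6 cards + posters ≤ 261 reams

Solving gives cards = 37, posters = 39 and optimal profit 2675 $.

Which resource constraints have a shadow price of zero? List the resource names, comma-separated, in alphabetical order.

collating, cutting

collating: 189/204 (slack 15)
ink: 271/271 (binding)
cutting: 191/194 (slack 3)
paper: 261/261 (binding)
By complementary slackness, a constraint with positive slack has shadow price 0 → collating, cutting.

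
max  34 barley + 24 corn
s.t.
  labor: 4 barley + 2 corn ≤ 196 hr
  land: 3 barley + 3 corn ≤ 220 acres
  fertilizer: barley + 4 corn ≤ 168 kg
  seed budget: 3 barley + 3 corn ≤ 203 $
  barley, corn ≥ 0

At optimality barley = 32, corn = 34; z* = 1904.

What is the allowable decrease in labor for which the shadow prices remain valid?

Binding constraints: labor, fertilizer. The basis is B = [[4,2],[1,4]] with det 14.
Per unit decrease in labor, x* moves by d = (-0.2857, 0.0714).
The basis stays optimal until barley reaches 0; allowable decrease = 112 hr.

112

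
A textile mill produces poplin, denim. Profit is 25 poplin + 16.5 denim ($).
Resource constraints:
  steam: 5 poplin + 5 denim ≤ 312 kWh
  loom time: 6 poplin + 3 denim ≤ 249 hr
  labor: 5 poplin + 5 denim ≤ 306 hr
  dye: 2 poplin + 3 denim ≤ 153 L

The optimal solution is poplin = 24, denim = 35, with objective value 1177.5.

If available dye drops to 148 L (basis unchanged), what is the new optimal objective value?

Check each constraint at x*: steam 295/312 (slack 17); loom time 249/249 (tight); labor 295/306 (slack 11); dye 153/153 (tight).
Since steam, labor are not tight, their duals are 0.
From A_Bᵀ y = c: 6·y_loom time + 2·y_dye = 25; 3·y_loom time + 3·y_dye = 16.5.
Solving: y_loom time = 3.5, y_dye = 2.
Δz = y_dye·Δb = 2 × (-5) = -10, so new z* = 1177.5 − 10 = 1167.5.

1167.5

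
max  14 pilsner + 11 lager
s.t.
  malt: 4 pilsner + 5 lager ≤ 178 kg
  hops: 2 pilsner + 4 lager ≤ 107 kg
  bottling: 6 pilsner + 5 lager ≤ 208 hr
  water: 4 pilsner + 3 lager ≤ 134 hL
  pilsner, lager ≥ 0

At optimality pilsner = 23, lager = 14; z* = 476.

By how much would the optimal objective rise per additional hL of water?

2

Check each constraint at x*: malt 162/178 (slack 16); hops 102/107 (slack 5); bottling 208/208 (tight); water 134/134 (tight).
By complementary slackness, y = 0 for the non-binding constraints.
The binding rows give the dual system: 6·y_bottling + 4·y_water = 14 and 5·y_bottling + 3·y_water = 11.
→ y_bottling = 1 and y_water = 2.
Shadow price of water = 2.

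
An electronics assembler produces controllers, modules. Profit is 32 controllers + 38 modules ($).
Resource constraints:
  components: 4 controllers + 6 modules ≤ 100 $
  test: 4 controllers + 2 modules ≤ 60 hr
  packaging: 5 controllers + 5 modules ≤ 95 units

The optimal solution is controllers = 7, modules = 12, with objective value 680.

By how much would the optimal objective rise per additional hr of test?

0

At the optimum: components uses 100 of 100 (binding); test uses 52 of 60 (slack = 8); packaging uses 95 of 95 (binding).
By complementary slackness, y = 0 for the non-binding constraint.
The binding rows give the dual system: 4·y_components + 5·y_packaging = 32 and 6·y_components + 5·y_packaging = 38.
→ y_components = 3 and y_packaging = 4.
Shadow price of test = 0.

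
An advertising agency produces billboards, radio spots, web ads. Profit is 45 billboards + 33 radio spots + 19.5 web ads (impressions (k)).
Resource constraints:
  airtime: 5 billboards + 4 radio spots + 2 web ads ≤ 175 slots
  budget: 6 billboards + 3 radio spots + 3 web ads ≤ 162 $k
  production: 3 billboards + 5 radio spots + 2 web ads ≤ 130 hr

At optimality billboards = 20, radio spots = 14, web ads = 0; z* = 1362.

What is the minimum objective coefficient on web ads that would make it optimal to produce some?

Check each constraint at x*: airtime 156/175 (slack 19); budget 162/162 (tight); production 130/130 (tight).
By complementary slackness, y = 0 for the non-binding constraint.
From A_Bᵀ y = c: 6·y_budget + 3·y_production = 45; 3·y_budget + 5·y_production = 33.
→ y_budget = 6 and y_production = 3.
web ads enters the basis when its profit ≥ yᵀa₃ = 6·3 + 3·2 = 24.

24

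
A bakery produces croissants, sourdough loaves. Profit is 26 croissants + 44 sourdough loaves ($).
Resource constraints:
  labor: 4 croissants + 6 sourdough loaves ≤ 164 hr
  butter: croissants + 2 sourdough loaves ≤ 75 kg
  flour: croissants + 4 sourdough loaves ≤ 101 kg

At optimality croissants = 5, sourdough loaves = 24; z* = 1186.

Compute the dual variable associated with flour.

2

Binding: labor and flour. Non-binding: butter (22 unused).
By complementary slackness, y = 0 for the non-binding constraint.
From A_Bᵀ y = c: 4·y_labor + 1·y_flour = 26; 6·y_labor + 4·y_flour = 44.
→ y_labor = 6 and y_flour = 2.
Shadow price of flour = 2.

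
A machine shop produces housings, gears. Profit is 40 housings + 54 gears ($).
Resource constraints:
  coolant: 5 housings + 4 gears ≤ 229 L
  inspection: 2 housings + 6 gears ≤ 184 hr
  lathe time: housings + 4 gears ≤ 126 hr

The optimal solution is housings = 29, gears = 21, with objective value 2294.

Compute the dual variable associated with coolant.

6

At the optimum: coolant uses 229 of 229 (binding); inspection uses 184 of 184 (binding); lathe time uses 113 of 126 (slack = 13).
By complementary slackness, y = 0 for the non-binding constraint.
The binding rows give the dual system: 5·y_coolant + 2·y_inspection = 40 and 4·y_coolant + 6·y_inspection = 54.
→ y_coolant = 6 and y_inspection = 5.
Shadow price of coolant = 6.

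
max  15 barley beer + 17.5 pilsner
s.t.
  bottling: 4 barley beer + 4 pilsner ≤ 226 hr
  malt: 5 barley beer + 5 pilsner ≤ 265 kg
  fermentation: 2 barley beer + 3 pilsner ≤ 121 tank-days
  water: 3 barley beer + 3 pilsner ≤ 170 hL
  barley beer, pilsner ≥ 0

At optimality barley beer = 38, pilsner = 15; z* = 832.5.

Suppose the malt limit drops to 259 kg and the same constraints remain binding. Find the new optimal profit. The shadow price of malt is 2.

820.5

Δb = -6, so new z* = 832.5 + (2)·(-6) = 832.5 − 12 = 820.5.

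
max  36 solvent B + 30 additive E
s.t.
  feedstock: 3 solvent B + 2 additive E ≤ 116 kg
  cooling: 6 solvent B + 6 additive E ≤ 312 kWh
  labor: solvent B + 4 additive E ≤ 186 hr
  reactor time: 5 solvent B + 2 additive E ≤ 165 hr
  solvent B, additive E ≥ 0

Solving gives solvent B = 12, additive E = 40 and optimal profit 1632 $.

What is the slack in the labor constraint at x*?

labor used = 1·12 + 4·40 = 172; slack = 186 − 172 = 14.

14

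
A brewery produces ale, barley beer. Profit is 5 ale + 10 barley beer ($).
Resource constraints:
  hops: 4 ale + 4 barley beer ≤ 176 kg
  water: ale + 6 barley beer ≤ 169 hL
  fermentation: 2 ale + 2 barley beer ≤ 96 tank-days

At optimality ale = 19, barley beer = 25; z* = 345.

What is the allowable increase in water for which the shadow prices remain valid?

95

Binding constraints: hops, water. The basis is B = [[4,4],[1,6]] with det 20.
Per unit increase in water, x* moves by d = (-0.2, 0.2).
The basis stays optimal until ale reaches 0; allowable increase = 95 hL.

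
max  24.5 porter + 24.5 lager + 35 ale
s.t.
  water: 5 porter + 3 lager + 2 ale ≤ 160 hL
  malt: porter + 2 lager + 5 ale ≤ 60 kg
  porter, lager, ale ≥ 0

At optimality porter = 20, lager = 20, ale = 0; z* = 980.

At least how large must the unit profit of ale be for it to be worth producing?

42

At the optimum: water uses 160 of 160 (binding); malt uses 60 of 60 (binding).
Dual feasibility on the basic columns requires 5·y_water + 1·y_malt = 24.5, 3·y_water + 2·y_malt = 24.5.
This yields shadow prices y_water = 3.5, y_malt = 7.
ale enters the basis when its profit ≥ yᵀa₃ = 3.5·2 + 7·5 = 42.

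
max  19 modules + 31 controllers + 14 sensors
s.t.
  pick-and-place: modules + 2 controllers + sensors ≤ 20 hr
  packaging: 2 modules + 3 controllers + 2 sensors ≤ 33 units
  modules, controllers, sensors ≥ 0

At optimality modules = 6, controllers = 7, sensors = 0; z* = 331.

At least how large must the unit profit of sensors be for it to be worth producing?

19

Both pick-and-place and packaging are binding at x*.
From A_Bᵀ y = c: 1·y_pick-and-place + 2·y_packaging = 19; 2·y_pick-and-place + 3·y_packaging = 31.
Solving: y_pick-and-place = 5, y_packaging = 7.
sensors enters the basis when its profit ≥ yᵀa₃ = 5·1 + 7·2 = 19.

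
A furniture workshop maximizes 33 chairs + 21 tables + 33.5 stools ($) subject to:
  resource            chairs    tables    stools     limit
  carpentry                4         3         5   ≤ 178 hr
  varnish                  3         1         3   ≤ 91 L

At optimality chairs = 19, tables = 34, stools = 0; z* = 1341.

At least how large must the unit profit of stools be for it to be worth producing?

39

Both carpentry and varnish are binding at x*.
From A_Bᵀ y = c: 4·y_carpentry + 3·y_varnish = 33; 3·y_carpentry + 1·y_varnish = 21.
This yields shadow prices y_carpentry = 6, y_varnish = 3.
stools enters the basis when its profit ≥ yᵀa₃ = 6·5 + 3·3 = 39.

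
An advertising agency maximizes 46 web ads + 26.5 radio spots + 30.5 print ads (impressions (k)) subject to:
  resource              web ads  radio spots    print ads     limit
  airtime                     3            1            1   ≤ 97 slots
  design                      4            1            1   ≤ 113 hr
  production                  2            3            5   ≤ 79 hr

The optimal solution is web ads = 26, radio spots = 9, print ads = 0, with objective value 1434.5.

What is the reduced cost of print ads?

-8

Check each constraint at x*: airtime 87/97 (slack 10); design 113/113 (tight); production 79/79 (tight).
By complementary slackness, y = 0 for the non-binding constraint.
Dual feasibility on the basic columns requires 4·y_design + 2·y_production = 46, 1·y_design + 3·y_production = 26.5.
Solving: y_design = 8.5, y_production = 6.
Reduced cost of print ads: c₃ − yᵀa₃ = 30.5 − (8.5·1 + 6·5) = 30.5 − 38.5 = -8.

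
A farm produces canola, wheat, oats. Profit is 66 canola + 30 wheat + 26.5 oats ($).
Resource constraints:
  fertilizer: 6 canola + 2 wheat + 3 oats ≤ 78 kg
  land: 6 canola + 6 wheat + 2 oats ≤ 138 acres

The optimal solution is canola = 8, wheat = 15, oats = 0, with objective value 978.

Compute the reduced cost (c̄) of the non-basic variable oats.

-4.5

At the optimum: fertilizer uses 78 of 78 (binding); land uses 138 of 138 (binding).
The binding rows give the dual system: 6·y_fertilizer + 6·y_land = 66 and 2·y_fertilizer + 6·y_land = 30.
This yields shadow prices y_fertilizer = 9, y_land = 2.
Reduced cost of oats: c₃ − yᵀa₃ = 26.5 − (9·3 + 2·2) = 26.5 − 31 = -4.5.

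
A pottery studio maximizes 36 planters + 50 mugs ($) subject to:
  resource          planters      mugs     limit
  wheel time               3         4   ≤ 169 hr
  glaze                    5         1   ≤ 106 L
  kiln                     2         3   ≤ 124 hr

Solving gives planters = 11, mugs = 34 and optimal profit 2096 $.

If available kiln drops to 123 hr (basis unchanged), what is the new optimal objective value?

2090

At the optimum: wheel time uses 169 of 169 (binding); glaze uses 89 of 106 (slack = 17); kiln uses 124 of 124 (binding).
Since glaze is not tight, its dual is 0.
The binding rows give the dual system: 3·y_wheel time + 2·y_kiln = 36 and 4·y_wheel time + 3·y_kiln = 50.
This yields shadow prices y_wheel time = 8, y_kiln = 6.
Δz = y_kiln·Δb = 6 × (-1) = -6, so new z* = 2096 − 6 = 2090.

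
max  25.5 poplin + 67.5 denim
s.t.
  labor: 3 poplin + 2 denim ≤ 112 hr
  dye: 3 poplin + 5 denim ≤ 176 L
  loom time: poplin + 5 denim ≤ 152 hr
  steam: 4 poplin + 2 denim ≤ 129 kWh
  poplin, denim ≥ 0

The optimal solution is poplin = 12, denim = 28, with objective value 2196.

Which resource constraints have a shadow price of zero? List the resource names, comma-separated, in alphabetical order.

labor: 92/112 (slack 20)
dye: 176/176 (binding)
loom time: 152/152 (binding)
steam: 104/129 (slack 25)
By complementary slackness, a constraint with positive slack has shadow price 0 → labor, steam.

labor, steam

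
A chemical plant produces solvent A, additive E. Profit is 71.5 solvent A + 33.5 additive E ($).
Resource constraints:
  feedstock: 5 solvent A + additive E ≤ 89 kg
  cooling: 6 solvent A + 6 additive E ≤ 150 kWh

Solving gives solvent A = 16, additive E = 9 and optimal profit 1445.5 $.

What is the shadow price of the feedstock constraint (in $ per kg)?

At the optimum: feedstock uses 89 of 89 (binding); cooling uses 150 of 150 (binding).
From A_Bᵀ y = c: 5·y_feedstock + 6·y_cooling = 71.5; 1·y_feedstock + 6·y_cooling = 33.5.
This yields shadow prices y_feedstock = 9.5, y_cooling = 4.
Shadow price of feedstock = 9.5.

9.5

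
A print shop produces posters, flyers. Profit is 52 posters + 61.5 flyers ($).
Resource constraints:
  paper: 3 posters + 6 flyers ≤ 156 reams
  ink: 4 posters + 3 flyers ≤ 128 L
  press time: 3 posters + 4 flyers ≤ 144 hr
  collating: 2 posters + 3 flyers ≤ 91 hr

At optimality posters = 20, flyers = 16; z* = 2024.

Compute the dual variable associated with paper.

Check each constraint at x*: paper 156/156 (tight); ink 128/128 (tight); press time 124/144 (slack 20); collating 88/91 (slack 3).
By complementary slackness, y = 0 for the non-binding constraints.
From A_Bᵀ y = c: 3·y_paper + 4·y_ink = 52; 6·y_paper + 3·y_ink = 61.5.
This yields shadow prices y_paper = 6, y_ink = 8.5.
Shadow price of paper = 6.

6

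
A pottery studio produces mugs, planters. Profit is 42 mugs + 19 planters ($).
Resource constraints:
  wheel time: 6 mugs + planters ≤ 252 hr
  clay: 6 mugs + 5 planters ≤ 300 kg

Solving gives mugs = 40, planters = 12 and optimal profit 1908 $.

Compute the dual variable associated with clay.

3

Both wheel time and clay are binding at x*.
The binding rows give the dual system: 6·y_wheel time + 6·y_clay = 42 and 1·y_wheel time + 5·y_clay = 19.
Solving: y_wheel time = 4, y_clay = 3.
Shadow price of clay = 3.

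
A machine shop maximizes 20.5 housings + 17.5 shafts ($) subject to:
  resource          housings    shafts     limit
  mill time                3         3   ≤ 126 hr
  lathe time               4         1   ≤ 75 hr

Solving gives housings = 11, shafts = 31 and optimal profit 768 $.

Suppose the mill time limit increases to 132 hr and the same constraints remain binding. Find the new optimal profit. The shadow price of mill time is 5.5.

801

Δb = 6, so new z* = 768 + (5.5)·(6) = 768 + 33 = 801.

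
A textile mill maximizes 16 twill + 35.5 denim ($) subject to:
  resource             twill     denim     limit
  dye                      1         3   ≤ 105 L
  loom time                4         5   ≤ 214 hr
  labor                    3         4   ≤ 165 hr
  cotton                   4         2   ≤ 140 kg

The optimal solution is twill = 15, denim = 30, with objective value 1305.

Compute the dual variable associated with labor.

Binding: dye and labor. Non-binding: loom time (4 unused), cotton (20 unused).
By complementary slackness, y = 0 for the non-binding constraints.
The binding rows give the dual system: 1·y_dye + 3·y_labor = 16 and 3·y_dye + 4·y_labor = 35.5.
→ y_dye = 8.5 and y_labor = 2.5.
Shadow price of labor = 2.5.

2.5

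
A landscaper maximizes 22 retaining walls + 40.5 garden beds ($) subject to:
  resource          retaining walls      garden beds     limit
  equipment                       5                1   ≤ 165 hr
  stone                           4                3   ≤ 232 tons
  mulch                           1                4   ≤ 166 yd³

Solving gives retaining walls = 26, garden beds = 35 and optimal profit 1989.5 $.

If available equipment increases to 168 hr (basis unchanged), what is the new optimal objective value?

1997

Binding: equipment and mulch. Non-binding: stone (23 unused).
By complementary slackness, y = 0 for the non-binding constraint.
The binding rows give the dual system: 5·y_equipment + 1·y_mulch = 22 and 1·y_equipment + 4·y_mulch = 40.5.
→ y_equipment = 2.5 and y_mulch = 9.5.
Δz = y_equipment·Δb = 2.5 × (3) = 7.5, so new z* = 1989.5 + 7.5 = 1997.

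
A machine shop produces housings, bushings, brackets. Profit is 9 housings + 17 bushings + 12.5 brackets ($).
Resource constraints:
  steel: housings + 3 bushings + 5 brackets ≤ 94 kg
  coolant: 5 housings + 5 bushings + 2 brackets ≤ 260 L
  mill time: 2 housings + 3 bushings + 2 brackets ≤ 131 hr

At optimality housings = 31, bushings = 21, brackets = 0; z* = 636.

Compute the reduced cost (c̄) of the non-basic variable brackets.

At the optimum: steel uses 94 of 94 (binding); coolant uses 260 of 260 (binding); mill time uses 125 of 131 (slack = 6).
Slack constraints have shadow price 0 (complementary slackness).
From A_Bᵀ y = c: 1·y_steel + 5·y_coolant = 9; 3·y_steel + 5·y_coolant = 17.
→ y_steel = 4 and y_coolant = 1.
Reduced cost of brackets: c₃ − yᵀa₃ = 12.5 − (4·5 + 1·2) = 12.5 − 22 = -9.5.

-9.5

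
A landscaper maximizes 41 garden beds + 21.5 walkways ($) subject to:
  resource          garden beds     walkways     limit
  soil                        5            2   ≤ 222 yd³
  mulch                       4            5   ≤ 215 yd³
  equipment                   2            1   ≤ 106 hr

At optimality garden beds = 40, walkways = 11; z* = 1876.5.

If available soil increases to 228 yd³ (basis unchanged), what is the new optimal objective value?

1918.5

Binding: soil and mulch. Non-binding: equipment (15 unused).
Since equipment is not tight, its dual is 0.
From A_Bᵀ y = c: 5·y_soil + 4·y_mulch = 41; 2·y_soil + 5·y_mulch = 21.5.
→ y_soil = 7 and y_mulch = 1.5.
Δz = y_soil·Δb = 7 × (6) = 42, so new z* = 1876.5 + 42 = 1918.5.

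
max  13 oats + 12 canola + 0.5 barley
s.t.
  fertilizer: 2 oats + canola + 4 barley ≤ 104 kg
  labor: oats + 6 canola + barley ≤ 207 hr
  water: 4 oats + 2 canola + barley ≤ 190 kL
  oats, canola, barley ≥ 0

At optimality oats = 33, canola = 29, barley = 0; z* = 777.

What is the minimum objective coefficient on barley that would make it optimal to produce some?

4

At the optimum: fertilizer uses 95 of 104 (slack = 9); labor uses 207 of 207 (binding); water uses 190 of 190 (binding).
Since fertilizer is not tight, its dual is 0.
Dual feasibility on the basic columns requires 1·y_labor + 4·y_water = 13, 6·y_labor + 2·y_water = 12.
Solving: y_labor = 1, y_water = 3.
barley enters the basis when its profit ≥ yᵀa₃ = 1·1 + 3·1 = 4.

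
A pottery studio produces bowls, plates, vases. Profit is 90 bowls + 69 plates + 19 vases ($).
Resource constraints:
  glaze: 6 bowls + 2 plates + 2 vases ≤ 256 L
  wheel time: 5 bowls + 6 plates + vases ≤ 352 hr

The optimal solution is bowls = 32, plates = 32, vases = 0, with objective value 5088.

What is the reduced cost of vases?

-5

Check each constraint at x*: glaze 256/256 (tight); wheel time 352/352 (tight).
The binding rows give the dual system: 6·y_glaze + 5·y_wheel time = 90 and 2·y_glaze + 6·y_wheel time = 69.
This yields shadow prices y_glaze = 7.5, y_wheel time = 9.
Reduced cost of vases: c₃ − yᵀa₃ = 19 − (7.5·2 + 9·1) = 19 − 24 = -5.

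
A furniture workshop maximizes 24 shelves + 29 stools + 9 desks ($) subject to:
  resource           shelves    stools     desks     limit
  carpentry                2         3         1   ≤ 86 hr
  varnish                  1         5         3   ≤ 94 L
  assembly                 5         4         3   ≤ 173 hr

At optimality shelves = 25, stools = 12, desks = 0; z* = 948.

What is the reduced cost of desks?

-4

Binding: carpentry and assembly. Non-binding: varnish (9 unused).
Slack constraints have shadow price 0 (complementary slackness).
The binding rows give the dual system: 2·y_carpentry + 5·y_assembly = 24 and 3·y_carpentry + 4·y_assembly = 29.
This yields shadow prices y_carpentry = 7, y_assembly = 2.
Reduced cost of desks: c₃ − yᵀa₃ = 9 − (7·1 + 2·3) = 9 − 13 = -4.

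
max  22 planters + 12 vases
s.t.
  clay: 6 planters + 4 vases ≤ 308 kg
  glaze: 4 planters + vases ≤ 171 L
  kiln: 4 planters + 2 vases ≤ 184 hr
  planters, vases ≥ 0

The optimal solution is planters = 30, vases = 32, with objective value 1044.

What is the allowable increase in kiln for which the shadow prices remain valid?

Binding constraints: clay, kiln. The basis is B = [[6,4],[4,2]] with det -4.
Per unit increase in kiln, x* moves by d = (1, -1.5).
The basis stays optimal until glaze becomes binding; allowable increase = 7.6 hr.

7.6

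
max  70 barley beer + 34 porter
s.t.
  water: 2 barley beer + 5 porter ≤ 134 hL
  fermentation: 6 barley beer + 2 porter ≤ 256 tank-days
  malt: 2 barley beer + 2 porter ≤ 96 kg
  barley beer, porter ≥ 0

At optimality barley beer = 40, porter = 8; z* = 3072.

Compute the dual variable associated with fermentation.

Check each constraint at x*: water 120/134 (slack 14); fermentation 256/256 (tight); malt 96/96 (tight).
By complementary slackness, y = 0 for the non-binding constraint.
From A_Bᵀ y = c: 6·y_fermentation + 2·y_malt = 70; 2·y_fermentation + 2·y_malt = 34.
Solving: y_fermentation = 9, y_malt = 8.
Shadow price of fermentation = 9.

9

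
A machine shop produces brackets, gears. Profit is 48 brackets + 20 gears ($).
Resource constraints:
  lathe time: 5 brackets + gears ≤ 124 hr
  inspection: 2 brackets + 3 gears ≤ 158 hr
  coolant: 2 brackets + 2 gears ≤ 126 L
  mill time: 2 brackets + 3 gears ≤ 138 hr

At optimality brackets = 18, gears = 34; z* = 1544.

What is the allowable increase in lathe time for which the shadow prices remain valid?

143

Binding constraints: lathe time, mill time. The basis is B = [[5,1],[2,3]] with det 13.
Per unit increase in lathe time, x* moves by d = (0.2308, -0.1538).
The basis stays optimal until coolant becomes binding; allowable increase = 143 hr.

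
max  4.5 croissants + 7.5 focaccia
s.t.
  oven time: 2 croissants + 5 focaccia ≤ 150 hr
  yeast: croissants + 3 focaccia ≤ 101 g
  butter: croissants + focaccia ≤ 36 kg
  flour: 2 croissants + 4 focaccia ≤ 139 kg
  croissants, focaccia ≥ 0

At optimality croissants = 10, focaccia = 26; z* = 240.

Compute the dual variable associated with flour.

0

Check each constraint at x*: oven time 150/150 (tight); yeast 88/101 (slack 13); butter 36/36 (tight); flour 124/139 (slack 15).
Slack constraints have shadow price 0 (complementary slackness).
The binding rows give the dual system: 2·y_oven time + 1·y_butter = 4.5 and 5·y_oven time + 1·y_butter = 7.5.
This yields shadow prices y_oven time = 1, y_butter = 2.5.
Shadow price of flour = 0.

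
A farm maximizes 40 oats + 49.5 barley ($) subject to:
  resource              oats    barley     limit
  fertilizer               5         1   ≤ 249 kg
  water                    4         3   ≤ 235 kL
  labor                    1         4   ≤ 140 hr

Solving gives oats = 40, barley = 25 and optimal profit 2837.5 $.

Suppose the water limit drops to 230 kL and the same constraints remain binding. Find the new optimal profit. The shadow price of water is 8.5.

Δb = -5, so new z* = 2837.5 + (8.5)·(-5) = 2837.5 − 42.5 = 2795.

2795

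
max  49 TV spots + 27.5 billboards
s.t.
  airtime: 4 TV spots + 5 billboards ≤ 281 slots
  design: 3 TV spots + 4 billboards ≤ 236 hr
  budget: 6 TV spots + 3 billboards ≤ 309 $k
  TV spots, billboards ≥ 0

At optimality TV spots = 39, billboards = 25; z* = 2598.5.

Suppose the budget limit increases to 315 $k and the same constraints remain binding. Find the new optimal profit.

Binding: airtime and budget. Non-binding: design (19 unused).
Since design is not tight, its dual is 0.
The binding rows give the dual system: 4·y_airtime + 6·y_budget = 49 and 5·y_airtime + 3·y_budget = 27.5.
Solving: y_airtime = 1, y_budget = 7.5.
Δz = y_budget·Δb = 7.5 × (6) = 45, so new z* = 2598.5 + 45 = 2643.5.

2643.5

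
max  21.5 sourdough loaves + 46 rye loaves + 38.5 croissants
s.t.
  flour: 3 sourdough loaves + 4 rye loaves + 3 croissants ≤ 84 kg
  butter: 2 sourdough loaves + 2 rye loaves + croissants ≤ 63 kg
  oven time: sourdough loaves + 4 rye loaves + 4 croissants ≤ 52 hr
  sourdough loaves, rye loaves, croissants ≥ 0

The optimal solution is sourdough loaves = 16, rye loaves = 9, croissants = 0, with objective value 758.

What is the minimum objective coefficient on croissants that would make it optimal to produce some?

41

At the optimum: flour uses 84 of 84 (binding); butter uses 50 of 63 (slack = 13); oven time uses 52 of 52 (binding).
Since butter is not tight, its dual is 0.
From A_Bᵀ y = c: 3·y_flour + 1·y_oven time = 21.5; 4·y_flour + 4·y_oven time = 46.
→ y_flour = 5 and y_oven time = 6.5.
croissants enters the basis when its profit ≥ yᵀa₃ = 5·3 + 6.5·4 = 41.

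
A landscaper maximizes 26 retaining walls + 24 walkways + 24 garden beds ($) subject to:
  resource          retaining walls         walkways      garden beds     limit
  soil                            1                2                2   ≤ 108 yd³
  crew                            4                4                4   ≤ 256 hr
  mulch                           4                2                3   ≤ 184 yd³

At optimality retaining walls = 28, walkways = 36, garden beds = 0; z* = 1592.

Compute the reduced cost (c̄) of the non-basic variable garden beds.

-1

At the optimum: soil uses 100 of 108 (slack = 8); crew uses 256 of 256 (binding); mulch uses 184 of 184 (binding).
Slack constraints have shadow price 0 (complementary slackness).
From A_Bᵀ y = c: 4·y_crew + 4·y_mulch = 26; 4·y_crew + 2·y_mulch = 24.
This yields shadow prices y_crew = 5.5, y_mulch = 1.
Reduced cost of garden beds: c₃ − yᵀa₃ = 24 − (5.5·4 + 1·3) = 24 − 25 = -1.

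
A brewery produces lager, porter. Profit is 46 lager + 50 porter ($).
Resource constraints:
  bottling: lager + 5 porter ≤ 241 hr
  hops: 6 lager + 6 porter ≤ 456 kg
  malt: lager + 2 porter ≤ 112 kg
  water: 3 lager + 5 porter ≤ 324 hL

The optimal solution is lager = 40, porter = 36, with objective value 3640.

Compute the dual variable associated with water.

0

Binding: hops and malt. Non-binding: bottling (21 unused), water (24 unused).
By complementary slackness, y = 0 for the non-binding constraints.
The binding rows give the dual system: 6·y_hops + 1·y_malt = 46 and 6·y_hops + 2·y_malt = 50.
Solving: y_hops = 7, y_malt = 4.
Shadow price of water = 0.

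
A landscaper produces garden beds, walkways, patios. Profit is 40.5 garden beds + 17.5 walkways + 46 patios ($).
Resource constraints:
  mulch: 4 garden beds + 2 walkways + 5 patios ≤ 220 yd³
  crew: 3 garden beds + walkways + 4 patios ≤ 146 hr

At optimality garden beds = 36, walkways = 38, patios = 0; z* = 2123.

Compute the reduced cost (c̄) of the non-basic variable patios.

-6

Check each constraint at x*: mulch 220/220 (tight); crew 146/146 (tight).
From A_Bᵀ y = c: 4·y_mulch + 3·y_crew = 40.5; 2·y_mulch + 1·y_crew = 17.5.
→ y_mulch = 6 and y_crew = 5.5.
Reduced cost of patios: c₃ − yᵀa₃ = 46 − (6·5 + 5.5·4) = 46 − 52 = -6.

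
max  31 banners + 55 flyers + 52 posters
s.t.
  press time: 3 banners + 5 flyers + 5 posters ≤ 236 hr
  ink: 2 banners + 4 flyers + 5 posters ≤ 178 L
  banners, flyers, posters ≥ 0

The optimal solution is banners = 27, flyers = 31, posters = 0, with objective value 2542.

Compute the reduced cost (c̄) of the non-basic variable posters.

-8

At the optimum: press time uses 236 of 236 (binding); ink uses 178 of 178 (binding).
The binding rows give the dual system: 3·y_press time + 2·y_ink = 31 and 5·y_press time + 4·y_ink = 55.
This yields shadow prices y_press time = 7, y_ink = 5.
Reduced cost of posters: c₃ − yᵀa₃ = 52 − (7·5 + 5·5) = 52 − 60 = -8.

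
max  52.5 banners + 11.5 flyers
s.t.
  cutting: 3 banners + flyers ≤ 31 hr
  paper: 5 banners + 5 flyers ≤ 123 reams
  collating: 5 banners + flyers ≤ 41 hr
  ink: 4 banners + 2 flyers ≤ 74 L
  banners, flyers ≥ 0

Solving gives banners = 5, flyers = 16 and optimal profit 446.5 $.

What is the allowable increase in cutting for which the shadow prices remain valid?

1.8

Binding constraints: cutting, collating. The basis is B = [[3,1],[5,1]] with det -2.
Per unit increase in cutting, x* moves by d = (-0.5, 2.5).
The basis stays optimal until paper becomes binding; allowable increase = 1.8 hr.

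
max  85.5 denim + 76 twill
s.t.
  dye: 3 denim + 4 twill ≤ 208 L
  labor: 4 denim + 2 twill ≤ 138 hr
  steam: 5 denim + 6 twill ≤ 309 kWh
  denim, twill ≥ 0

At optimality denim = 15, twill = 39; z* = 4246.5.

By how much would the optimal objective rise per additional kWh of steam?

Check each constraint at x*: dye 201/208 (slack 7); labor 138/138 (tight); steam 309/309 (tight).
By complementary slackness, y = 0 for the non-binding constraint.
From A_Bᵀ y = c: 4·y_labor + 5·y_steam = 85.5; 2·y_labor + 6·y_steam = 76.
Solving: y_labor = 9.5, y_steam = 9.5.
Shadow price of steam = 9.5.

9.5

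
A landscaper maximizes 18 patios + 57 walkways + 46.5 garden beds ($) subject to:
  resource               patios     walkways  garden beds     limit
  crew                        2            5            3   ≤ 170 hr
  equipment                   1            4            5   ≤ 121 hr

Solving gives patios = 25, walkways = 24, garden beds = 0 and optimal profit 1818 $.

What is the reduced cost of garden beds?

Both crew and equipment are binding at x*.
From A_Bᵀ y = c: 2·y_crew + 1·y_equipment = 18; 5·y_crew + 4·y_equipment = 57.
This yields shadow prices y_crew = 5, y_equipment = 8.
Reduced cost of garden beds: c₃ − yᵀa₃ = 46.5 − (5·3 + 8·5) = 46.5 − 55 = -8.5.

-8.5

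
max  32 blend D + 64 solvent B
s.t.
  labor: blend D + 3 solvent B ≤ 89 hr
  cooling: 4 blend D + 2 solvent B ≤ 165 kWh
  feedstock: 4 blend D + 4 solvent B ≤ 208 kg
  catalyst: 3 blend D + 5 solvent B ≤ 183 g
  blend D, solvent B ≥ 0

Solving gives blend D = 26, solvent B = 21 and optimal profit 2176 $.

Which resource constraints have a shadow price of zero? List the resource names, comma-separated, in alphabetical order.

cooling, feedstock

labor: 89/89 (binding)
cooling: 146/165 (slack 19)
feedstock: 188/208 (slack 20)
catalyst: 183/183 (binding)
By complementary slackness, a constraint with positive slack has shadow price 0 → cooling, feedstock.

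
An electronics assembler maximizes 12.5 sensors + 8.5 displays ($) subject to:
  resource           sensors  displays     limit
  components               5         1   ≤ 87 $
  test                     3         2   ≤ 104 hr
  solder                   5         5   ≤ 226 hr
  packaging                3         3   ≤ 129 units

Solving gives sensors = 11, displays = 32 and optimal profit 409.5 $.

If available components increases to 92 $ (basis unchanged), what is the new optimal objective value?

At the optimum: components uses 87 of 87 (binding); test uses 97 of 104 (slack = 7); solder uses 215 of 226 (slack = 11); packaging uses 129 of 129 (binding).
By complementary slackness, y = 0 for the non-binding constraints.
The binding rows give the dual system: 5·y_components + 3·y_packaging = 12.5 and 1·y_components + 3·y_packaging = 8.5.
Solving: y_components = 1, y_packaging = 2.5.
Δz = y_components·Δb = 1 × (5) = 5, so new z* = 409.5 + 5 = 414.5.

414.5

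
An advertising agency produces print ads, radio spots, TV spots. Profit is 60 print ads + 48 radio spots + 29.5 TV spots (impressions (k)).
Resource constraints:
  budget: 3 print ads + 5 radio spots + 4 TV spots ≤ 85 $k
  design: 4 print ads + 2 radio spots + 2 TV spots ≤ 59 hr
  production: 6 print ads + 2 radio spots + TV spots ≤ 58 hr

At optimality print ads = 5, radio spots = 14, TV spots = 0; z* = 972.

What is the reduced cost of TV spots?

At the optimum: budget uses 85 of 85 (binding); design uses 48 of 59 (slack = 11); production uses 58 of 58 (binding).
Since design is not tight, its dual is 0.
The binding rows give the dual system: 3·y_budget + 6·y_production = 60 and 5·y_budget + 2·y_production = 48.
This yields shadow prices y_budget = 7, y_production = 6.5.
Reduced cost of TV spots: c₃ − yᵀa₃ = 29.5 − (7·4 + 6.5·1) = 29.5 − 34.5 = -5.

-5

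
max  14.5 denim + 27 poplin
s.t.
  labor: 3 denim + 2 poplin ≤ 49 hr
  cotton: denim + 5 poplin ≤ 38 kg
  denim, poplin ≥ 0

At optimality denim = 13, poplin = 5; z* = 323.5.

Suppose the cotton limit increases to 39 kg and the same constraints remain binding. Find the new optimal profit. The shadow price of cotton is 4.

Δb = 1, so new z* = 323.5 + (4)·(1) = 323.5 + 4 = 327.5.

327.5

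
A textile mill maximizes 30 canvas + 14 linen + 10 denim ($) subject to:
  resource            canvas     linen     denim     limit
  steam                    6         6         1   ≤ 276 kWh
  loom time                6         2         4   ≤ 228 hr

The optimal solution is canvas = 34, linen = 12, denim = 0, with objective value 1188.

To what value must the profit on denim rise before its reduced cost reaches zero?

At the optimum: steam uses 276 of 276 (binding); loom time uses 228 of 228 (binding).
The binding rows give the dual system: 6·y_steam + 6·y_loom time = 30 and 6·y_steam + 2·y_loom time = 14.
→ y_steam = 1 and y_loom time = 4.
denim enters the basis when its profit ≥ yᵀa₃ = 1·1 + 4·4 = 17.

17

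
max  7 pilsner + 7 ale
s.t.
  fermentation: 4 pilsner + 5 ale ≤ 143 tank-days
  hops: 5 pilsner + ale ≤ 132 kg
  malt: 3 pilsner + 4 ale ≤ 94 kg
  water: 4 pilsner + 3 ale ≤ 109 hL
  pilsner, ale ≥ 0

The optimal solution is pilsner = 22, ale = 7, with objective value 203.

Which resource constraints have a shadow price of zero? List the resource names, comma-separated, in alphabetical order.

fermentation: 123/143 (slack 20)
hops: 117/132 (slack 15)
malt: 94/94 (binding)
water: 109/109 (binding)
By complementary slackness, a constraint with positive slack has shadow price 0 → fermentation, hops.

fermentation, hops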